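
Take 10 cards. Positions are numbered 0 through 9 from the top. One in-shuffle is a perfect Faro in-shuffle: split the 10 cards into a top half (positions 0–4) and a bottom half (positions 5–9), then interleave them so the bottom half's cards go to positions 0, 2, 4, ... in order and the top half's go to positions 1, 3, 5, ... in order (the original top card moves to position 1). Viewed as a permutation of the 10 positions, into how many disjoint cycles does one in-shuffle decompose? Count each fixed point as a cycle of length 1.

1

Trace each unvisited position around until it returns:
(0 1 3 7 4 9 8 6 2 5)
1 cycle in total.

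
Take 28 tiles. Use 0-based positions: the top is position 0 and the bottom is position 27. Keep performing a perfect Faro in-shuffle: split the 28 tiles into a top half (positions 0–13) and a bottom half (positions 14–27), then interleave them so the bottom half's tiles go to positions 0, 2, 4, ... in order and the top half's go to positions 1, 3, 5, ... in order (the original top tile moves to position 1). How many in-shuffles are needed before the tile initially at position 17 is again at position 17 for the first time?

Follow position 17 under repeated in-shuffles:
17 → 6 → 13 → 27 → 26 → 24 → 20 → 12 → ... → 17 (length 28)
It first returns after 28 in-shuffles.

28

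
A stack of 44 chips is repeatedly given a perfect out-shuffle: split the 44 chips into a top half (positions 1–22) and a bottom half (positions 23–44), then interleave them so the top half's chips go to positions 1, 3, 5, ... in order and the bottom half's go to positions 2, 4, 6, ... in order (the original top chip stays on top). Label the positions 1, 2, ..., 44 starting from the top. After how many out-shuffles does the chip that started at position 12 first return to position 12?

Follow position 12 under repeated out-shuffles:
12 → 23 → 2 → 3 → 5 → 9 → 17 → 33 → 22 → 43 → 42 → 40 → 36 → 28 → 12
It first returns after 14 out-shuffles.

14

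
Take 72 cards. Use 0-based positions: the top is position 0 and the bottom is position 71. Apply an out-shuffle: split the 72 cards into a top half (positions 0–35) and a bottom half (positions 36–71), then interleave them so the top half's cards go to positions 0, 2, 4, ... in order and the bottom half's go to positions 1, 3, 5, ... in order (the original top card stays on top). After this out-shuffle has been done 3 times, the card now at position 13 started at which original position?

46

Work backwards from position 13, undoing one out-shuffle at a time:
13 ← 42 ← 21 ← 46
So the card now at position 13 started at position 46.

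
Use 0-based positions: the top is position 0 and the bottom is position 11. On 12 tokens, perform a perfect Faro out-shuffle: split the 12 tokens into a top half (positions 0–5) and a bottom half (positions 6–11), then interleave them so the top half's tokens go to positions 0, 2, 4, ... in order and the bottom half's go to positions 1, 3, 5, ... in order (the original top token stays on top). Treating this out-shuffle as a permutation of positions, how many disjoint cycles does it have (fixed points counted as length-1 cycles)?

Trace each unvisited position around until it returns:
(0) (1 2 4 8 5 10 9 7 3 6) (11)
3 cycles in total.

3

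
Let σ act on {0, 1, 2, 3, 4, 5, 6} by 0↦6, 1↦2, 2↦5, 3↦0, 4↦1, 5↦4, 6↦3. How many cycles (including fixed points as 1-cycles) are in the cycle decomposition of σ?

Cycle decomposition: (0 6 3) (1 2 5 4).
2 cycles.

2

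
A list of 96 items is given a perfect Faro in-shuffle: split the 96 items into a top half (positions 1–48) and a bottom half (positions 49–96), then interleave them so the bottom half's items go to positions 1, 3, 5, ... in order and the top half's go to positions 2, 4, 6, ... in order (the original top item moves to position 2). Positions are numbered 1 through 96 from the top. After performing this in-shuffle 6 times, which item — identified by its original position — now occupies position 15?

Work backwards from position 15, undoing one in-shuffle at a time:
15 ← 56 ← 28 ← 14 ← 7 ← 52 ← 26
So the item now at position 15 started at position 26.

26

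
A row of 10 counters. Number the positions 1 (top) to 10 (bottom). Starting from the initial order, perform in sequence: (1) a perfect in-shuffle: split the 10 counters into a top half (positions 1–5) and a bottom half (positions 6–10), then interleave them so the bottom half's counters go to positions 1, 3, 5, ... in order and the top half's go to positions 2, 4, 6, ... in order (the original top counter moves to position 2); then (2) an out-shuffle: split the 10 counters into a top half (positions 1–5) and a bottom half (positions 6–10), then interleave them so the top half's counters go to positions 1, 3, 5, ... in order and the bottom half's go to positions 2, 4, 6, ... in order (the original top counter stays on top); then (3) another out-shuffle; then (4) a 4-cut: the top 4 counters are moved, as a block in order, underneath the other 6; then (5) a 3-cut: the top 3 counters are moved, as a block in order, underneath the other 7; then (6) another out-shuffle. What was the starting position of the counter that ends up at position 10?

Undo the operations in reverse order, starting from position 10:
  undo op 6 (out-shuffle, from bottom half): 10 ← 10
  undo op 5 (cut 3): 10 ← 3
  undo op 4 (cut 4): 3 ← 7
  undo op 3 (out-shuffle, from top half): 7 ← 4
  undo op 2 (out-shuffle, from bottom half): 4 ← 7
  undo op 1 (in-shuffle, from bottom half): 7 ← 9
So the counter at position 10 came from original position 9.

9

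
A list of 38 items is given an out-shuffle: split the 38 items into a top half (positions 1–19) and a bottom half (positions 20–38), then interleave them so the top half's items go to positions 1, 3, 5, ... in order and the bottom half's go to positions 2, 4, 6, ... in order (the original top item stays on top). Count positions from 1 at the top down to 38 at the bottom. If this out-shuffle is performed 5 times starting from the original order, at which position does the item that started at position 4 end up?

23

Track the item's position through each out-shuffle:
4 → 7 → 13 → 25 → 12 → 23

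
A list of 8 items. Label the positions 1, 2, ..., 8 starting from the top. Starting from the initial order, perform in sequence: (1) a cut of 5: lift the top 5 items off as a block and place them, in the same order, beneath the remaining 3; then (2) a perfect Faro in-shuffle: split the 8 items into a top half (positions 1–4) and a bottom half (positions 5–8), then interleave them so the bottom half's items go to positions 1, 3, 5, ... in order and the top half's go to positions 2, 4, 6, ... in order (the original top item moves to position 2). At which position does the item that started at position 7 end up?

Track the item from position 7 forward through each operation:
  after op 1 (cut 5): 7 → 2
  after op 2 (in-shuffle): 2 → 4

4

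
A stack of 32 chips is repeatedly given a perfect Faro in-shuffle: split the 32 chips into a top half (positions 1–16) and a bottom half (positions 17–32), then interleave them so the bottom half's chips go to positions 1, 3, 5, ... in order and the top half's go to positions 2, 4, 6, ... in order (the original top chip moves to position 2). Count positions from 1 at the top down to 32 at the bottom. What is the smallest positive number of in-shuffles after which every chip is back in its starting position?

The in-shuffle permutes the 32 positions with cycle lengths [2, 10, 10, 10].
Every chip is home exactly when every cycle has completed a whole number of laps, i.e. after lcm(2, 10) = 10 in-shuffles.

10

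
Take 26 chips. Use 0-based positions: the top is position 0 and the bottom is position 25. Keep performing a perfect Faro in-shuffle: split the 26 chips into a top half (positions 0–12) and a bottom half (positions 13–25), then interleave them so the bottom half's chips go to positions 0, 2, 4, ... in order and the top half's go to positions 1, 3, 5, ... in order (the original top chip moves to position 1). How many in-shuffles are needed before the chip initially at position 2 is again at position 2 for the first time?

6

Follow position 2 under repeated in-shuffles:
2 → 5 → 11 → 23 → 20 → 14 → 2
It first returns after 6 in-shuffles.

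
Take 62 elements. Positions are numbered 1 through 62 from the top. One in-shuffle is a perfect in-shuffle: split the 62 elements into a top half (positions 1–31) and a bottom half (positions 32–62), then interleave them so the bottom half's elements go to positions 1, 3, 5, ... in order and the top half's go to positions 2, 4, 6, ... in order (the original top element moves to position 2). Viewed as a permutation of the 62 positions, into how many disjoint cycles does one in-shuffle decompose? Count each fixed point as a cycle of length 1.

Trace each unvisited position around until it returns:
(1 2 4 8 16 32) (3 6 12 24 48 33) (5 10 20 40 17 34) (7 14 28 56 49 35) (9 18 36) (11 22 44 25 50 37) (13 26 52 41 19 38) (15 30 60 57 51 39) ... plus 4 more
12 cycles in total.

12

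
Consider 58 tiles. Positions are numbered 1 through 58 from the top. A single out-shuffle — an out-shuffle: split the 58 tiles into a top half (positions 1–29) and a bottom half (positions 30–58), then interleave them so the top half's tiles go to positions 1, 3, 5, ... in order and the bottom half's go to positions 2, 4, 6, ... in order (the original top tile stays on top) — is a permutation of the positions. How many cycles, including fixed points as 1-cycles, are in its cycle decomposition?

Trace each unvisited position around until it returns:
(1) (2 3 5 9 17 33 ... len 18) (4 7 13 25 49 40 ... len 18) (6 11 21 41 24 47 ... len 18) (20 39) (58)
6 cycles in total.

6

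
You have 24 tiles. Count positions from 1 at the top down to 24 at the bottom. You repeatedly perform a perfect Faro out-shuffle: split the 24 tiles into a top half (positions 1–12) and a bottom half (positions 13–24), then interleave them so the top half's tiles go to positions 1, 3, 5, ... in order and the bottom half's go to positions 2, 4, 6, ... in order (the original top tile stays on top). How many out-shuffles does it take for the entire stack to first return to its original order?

The out-shuffle permutes the 24 positions with cycle lengths [1, 1, 11, 11].
Every tile is home exactly when every cycle has completed a whole number of laps, i.e. after lcm(1, 11) = 11 out-shuffles.

11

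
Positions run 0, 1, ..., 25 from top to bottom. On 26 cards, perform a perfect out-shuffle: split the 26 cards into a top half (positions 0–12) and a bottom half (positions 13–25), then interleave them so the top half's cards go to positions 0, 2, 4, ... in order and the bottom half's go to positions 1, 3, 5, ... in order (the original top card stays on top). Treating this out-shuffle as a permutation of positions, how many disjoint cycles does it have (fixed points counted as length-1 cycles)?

Trace each unvisited position around until it returns:
(0) (1 2 4 8 16 7 ... len 20) (5 10 20 15) (25)
4 cycles in total.

4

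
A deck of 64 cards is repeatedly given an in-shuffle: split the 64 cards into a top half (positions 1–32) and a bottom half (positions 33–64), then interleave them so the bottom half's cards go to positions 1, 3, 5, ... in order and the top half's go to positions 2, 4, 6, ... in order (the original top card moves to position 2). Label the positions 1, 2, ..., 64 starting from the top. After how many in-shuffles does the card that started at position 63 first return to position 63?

Follow position 63 under repeated in-shuffles:
63 → 61 → 57 → 49 → 33 → 1 → 2 → 4 → 8 → 16 → 32 → 64 → 63
It first returns after 12 in-shuffles.

12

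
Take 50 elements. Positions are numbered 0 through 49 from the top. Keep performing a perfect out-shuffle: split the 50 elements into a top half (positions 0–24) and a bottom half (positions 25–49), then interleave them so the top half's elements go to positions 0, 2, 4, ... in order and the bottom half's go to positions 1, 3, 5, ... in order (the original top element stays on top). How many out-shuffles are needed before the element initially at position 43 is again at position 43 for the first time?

21

Follow position 43 under repeated out-shuffles:
43 → 37 → 25 → 1 → 2 → 4 → 8 → 16 → ... → 43 (length 21)
It first returns after 21 out-shuffles.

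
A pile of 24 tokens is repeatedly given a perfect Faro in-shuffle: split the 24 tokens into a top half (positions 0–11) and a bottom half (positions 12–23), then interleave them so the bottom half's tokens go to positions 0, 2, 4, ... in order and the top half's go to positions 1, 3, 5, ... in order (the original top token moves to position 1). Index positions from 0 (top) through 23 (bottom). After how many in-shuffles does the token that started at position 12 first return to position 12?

20

Follow position 12 under repeated in-shuffles:
12 → 0 → 1 → 3 → 7 → 15 → 6 → 13 → 2 → 5 → 11 → 23 → 22 → 20 → 16 → 8 → 17 → 10 → 21 → 18 → 12
It first returns after 20 in-shuffles.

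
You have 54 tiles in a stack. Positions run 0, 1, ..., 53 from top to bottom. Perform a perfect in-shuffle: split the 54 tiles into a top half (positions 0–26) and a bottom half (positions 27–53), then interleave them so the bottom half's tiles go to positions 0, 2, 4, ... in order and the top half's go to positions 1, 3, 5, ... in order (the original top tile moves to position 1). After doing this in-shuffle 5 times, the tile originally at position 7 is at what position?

Track the tile's position through each in-shuffle:
7 → 15 → 31 → 8 → 17 → 35

35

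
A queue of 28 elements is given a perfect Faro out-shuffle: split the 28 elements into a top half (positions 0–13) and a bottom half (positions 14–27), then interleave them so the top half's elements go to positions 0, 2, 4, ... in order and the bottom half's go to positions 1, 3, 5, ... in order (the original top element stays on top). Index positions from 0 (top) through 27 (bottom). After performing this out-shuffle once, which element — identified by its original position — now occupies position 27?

Work backwards from position 27, undoing one out-shuffle at a time:
27 ← 27
So the element now at position 27 started at position 27.

27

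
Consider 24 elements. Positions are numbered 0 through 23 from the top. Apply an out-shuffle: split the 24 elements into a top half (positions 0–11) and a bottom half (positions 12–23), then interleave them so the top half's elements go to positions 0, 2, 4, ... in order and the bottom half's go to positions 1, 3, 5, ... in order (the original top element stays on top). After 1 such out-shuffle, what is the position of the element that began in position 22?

21

Track the element's position through each out-shuffle:
22 → 21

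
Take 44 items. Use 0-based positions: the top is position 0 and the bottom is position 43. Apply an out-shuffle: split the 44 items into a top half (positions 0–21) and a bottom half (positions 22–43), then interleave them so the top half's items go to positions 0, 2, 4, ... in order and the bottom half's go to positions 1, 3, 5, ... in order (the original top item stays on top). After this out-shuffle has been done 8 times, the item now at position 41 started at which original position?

Work backwards from position 41, undoing one out-shuffle at a time:
41 ← 42 ← 21 ← 32 ← 16 ← 8 ← 4 ← 2 ← 1
So the item now at position 41 started at position 1.

1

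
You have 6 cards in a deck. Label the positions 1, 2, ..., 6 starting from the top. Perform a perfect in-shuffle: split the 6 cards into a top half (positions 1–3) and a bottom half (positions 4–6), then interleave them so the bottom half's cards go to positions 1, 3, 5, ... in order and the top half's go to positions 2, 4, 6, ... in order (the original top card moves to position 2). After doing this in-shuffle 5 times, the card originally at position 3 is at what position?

5

Track the card's position through each in-shuffle:
3 → 6 → 5 → 3 → 6 → 5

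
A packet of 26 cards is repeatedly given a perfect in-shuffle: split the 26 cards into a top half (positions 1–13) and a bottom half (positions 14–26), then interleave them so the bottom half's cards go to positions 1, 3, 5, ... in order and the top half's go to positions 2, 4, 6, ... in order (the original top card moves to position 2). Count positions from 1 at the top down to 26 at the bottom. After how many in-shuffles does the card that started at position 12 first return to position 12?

Follow position 12 under repeated in-shuffles:
12 → 24 → 21 → 15 → 3 → 6 → 12
It first returns after 6 in-shuffles.

6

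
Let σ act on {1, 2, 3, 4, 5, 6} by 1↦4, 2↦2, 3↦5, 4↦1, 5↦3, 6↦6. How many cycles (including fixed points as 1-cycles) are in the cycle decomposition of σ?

4

Cycle decomposition: (1 4) (2) (3 5) (6).
4 cycles.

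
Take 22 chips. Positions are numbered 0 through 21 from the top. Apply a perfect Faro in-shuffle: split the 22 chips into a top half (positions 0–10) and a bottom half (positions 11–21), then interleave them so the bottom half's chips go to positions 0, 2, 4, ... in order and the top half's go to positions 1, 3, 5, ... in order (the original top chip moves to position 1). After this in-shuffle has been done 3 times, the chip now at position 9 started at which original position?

6

Work backwards from position 9, undoing one in-shuffle at a time:
9 ← 4 ← 13 ← 6
So the chip now at position 9 started at position 6.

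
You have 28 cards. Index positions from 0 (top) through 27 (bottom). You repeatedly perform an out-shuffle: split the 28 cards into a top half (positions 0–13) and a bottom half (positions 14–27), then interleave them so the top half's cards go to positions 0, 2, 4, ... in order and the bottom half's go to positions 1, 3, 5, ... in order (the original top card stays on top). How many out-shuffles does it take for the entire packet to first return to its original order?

The out-shuffle permutes the 28 positions with cycle lengths [1, 1, 2, 6, 18].
Every card is home exactly when every cycle has completed a whole number of laps, i.e. after lcm(1, 2, 6, 18) = 18 out-shuffles.

18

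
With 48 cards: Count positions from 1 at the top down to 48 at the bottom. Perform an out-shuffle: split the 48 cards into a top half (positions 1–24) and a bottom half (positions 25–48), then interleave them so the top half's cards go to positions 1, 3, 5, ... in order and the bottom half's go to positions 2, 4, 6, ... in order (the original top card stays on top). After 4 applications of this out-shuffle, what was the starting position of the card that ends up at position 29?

Work backwards from position 29, undoing one out-shuffle at a time:
29 ← 15 ← 8 ← 28 ← 38
So the card now at position 29 started at position 38.

38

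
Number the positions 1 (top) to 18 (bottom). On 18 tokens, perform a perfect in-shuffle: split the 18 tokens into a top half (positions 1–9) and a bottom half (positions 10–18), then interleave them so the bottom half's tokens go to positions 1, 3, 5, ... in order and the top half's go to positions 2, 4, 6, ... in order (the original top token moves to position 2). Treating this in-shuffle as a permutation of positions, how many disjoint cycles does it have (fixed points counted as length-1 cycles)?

1

Trace each unvisited position around until it returns:
(1 2 4 8 16 13 ... len 18)
1 cycle in total.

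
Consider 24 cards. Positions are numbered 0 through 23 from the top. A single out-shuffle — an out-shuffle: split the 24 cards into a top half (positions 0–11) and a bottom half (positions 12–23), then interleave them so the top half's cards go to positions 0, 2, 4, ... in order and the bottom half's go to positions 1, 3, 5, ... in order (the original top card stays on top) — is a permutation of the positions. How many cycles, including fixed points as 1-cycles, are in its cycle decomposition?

Trace each unvisited position around until it returns:
(0) (1 2 4 8 16 9 ... len 11) (5 10 20 17 11 22 ... len 11) (23)
4 cycles in total.

4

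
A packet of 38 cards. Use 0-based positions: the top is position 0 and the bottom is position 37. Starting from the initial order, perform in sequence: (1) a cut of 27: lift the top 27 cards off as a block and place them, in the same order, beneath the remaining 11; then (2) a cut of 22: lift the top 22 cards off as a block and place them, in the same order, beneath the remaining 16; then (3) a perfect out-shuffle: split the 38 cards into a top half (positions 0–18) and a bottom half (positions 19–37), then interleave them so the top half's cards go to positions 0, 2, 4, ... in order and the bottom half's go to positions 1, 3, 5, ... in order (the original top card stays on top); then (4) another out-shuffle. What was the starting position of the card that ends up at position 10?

32

Undo the operations in reverse order, starting from position 10:
  undo op 4 (out-shuffle, from top half): 10 ← 5
  undo op 3 (out-shuffle, from bottom half): 5 ← 21
  undo op 2 (cut 22): 21 ← 5
  undo op 1 (cut 27): 5 ← 32
So the card at position 10 came from original position 32.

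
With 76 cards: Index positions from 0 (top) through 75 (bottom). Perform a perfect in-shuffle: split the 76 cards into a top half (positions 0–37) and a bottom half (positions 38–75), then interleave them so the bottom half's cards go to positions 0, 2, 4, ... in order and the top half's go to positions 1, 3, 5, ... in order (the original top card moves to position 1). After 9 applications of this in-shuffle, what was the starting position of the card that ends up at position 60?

11

Work backwards from position 60, undoing one in-shuffle at a time:
60 ← 68 ← 72 ← 74 ← 75 ← 37 ← 18 ← 47 ← 23 ← 11
So the card now at position 60 started at position 11.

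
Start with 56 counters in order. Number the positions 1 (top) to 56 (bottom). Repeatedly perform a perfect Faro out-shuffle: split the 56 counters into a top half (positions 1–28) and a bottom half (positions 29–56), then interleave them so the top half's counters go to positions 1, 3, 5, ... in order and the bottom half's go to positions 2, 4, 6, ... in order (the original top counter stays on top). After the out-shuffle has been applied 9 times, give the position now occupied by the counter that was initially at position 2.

Track the counter's position through each out-shuffle:
2 → 3 → 5 → 9 → 17 → 33 → 10 → 19 → 37 → 18

18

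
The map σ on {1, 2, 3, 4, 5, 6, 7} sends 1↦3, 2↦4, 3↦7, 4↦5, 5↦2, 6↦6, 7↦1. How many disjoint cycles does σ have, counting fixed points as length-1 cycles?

3

Cycle decomposition: (1 3 7) (2 4 5) (6).
3 cycles.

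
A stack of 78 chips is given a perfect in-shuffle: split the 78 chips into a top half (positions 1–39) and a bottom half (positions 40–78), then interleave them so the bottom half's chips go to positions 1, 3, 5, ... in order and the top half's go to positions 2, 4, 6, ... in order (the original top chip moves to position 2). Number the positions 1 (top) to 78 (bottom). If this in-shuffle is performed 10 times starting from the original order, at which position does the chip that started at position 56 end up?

69

Track the chip's position through each in-shuffle:
56 → 33 → 66 → 53 → 27 → 54 → 29 → 58 → 37 → 74 → 69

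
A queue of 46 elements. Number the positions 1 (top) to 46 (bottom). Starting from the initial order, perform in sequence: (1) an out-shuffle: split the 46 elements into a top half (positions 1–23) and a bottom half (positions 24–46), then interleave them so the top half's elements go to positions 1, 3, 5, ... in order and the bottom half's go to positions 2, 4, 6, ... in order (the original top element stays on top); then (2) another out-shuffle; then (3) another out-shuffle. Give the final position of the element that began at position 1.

Track the element from position 1 forward through each operation:
  after op 1 (out-shuffle): 1 → 1
  after op 2 (out-shuffle): 1 → 1
  after op 3 (out-shuffle): 1 → 1

1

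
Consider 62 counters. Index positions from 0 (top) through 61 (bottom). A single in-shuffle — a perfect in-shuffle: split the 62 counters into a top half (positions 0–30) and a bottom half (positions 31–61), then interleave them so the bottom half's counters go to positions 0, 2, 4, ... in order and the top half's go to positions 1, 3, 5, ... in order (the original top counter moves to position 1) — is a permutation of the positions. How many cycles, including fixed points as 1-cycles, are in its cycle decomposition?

12

Trace each unvisited position around until it returns:
(0 1 3 7 15 31) (2 5 11 23 47 32) (4 9 19 39 16 33) (6 13 27 55 48 34) (8 17 35) (10 21 43 24 49 36) (12 25 51 40 18 37) (14 29 59 56 50 38) ... plus 4 more
12 cycles in total.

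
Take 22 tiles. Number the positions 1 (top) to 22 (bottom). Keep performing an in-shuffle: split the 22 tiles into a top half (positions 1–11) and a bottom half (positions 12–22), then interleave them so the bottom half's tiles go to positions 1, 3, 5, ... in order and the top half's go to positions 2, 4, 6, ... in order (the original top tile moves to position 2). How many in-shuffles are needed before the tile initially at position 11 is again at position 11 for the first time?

11

Follow position 11 under repeated in-shuffles:
11 → 22 → 21 → 19 → 15 → 7 → 14 → 5 → 10 → 20 → 17 → 11
It first returns after 11 in-shuffles.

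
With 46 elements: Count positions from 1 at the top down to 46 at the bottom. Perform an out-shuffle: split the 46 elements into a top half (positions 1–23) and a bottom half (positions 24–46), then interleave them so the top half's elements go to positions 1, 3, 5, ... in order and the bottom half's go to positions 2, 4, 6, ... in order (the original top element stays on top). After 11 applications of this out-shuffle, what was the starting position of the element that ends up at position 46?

46

Work backwards from position 46, undoing one out-shuffle at a time:
46 ← 46 ← 46 ← 46 ← 46 ← 46 ← 46 ← 46 ← 46 ← 46 ← 46 ← 46
So the element now at position 46 started at position 46.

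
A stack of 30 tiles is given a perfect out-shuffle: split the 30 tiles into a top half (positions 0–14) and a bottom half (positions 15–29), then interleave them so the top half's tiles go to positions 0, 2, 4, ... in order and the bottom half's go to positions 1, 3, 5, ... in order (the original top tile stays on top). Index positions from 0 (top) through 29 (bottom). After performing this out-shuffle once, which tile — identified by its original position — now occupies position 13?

Work backwards from position 13, undoing one out-shuffle at a time:
13 ← 21
So the tile now at position 13 started at position 21.

21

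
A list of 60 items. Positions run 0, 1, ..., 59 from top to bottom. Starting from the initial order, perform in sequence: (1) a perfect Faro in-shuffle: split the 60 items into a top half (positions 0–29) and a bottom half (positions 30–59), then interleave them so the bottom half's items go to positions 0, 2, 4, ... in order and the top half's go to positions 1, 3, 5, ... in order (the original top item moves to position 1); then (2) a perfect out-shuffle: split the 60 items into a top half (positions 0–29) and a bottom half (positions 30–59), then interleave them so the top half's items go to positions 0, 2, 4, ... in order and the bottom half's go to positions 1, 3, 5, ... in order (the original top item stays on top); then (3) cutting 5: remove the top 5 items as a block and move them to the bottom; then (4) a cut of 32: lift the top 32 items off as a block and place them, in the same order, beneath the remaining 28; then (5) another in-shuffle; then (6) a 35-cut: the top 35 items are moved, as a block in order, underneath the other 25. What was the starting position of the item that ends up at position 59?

Undo the operations in reverse order, starting from position 59:
  undo op 6 (cut 35): 59 ← 34
  undo op 5 (in-shuffle, from bottom half): 34 ← 47
  undo op 4 (cut 32): 47 ← 19
  undo op 3 (cut 5): 19 ← 24
  undo op 2 (out-shuffle, from top half): 24 ← 12
  undo op 1 (in-shuffle, from bottom half): 12 ← 36
So the item at position 59 came from original position 36.

36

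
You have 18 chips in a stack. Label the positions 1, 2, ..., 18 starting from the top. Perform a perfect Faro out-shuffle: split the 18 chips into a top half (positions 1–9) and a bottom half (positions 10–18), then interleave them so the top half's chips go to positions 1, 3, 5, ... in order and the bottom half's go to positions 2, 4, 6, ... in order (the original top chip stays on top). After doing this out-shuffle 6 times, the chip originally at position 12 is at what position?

8

Track the chip's position through each out-shuffle:
12 → 6 → 11 → 4 → 7 → 13 → 8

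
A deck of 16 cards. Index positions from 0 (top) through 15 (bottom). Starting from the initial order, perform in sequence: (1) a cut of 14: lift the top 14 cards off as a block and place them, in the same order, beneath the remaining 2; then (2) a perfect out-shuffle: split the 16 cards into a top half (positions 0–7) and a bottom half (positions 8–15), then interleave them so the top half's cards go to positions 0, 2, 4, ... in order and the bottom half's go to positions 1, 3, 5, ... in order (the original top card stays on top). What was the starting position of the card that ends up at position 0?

Undo the operations in reverse order, starting from position 0:
  undo op 2 (out-shuffle, from top half): 0 ← 0
  undo op 1 (cut 14): 0 ← 14
So the card at position 0 came from original position 14.

14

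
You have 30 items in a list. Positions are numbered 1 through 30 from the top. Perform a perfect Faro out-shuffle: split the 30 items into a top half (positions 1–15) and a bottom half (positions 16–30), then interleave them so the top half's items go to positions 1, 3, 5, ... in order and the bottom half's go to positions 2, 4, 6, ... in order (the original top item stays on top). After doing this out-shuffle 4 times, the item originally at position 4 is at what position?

20

Track the item's position through each out-shuffle:
4 → 7 → 13 → 25 → 20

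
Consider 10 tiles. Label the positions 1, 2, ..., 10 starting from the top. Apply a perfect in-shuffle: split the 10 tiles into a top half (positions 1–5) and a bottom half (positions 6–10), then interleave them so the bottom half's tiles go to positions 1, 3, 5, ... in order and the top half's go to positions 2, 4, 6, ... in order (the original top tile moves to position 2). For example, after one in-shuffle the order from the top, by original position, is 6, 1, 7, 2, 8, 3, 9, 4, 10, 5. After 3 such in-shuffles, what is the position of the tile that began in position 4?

10

Track the tile's position through each in-shuffle:
4 → 8 → 5 → 10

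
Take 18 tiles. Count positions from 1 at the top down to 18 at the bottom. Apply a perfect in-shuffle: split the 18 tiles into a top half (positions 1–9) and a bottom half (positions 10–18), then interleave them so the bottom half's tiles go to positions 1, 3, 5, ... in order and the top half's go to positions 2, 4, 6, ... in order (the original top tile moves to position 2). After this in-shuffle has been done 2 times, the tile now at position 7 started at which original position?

16

Work backwards from position 7, undoing one in-shuffle at a time:
7 ← 13 ← 16
So the tile now at position 7 started at position 16.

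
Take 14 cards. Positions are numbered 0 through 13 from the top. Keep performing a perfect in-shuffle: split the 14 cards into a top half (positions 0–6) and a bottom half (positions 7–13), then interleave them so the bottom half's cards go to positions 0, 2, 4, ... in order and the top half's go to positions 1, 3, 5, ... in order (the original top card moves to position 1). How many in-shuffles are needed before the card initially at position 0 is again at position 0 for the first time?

4

Follow position 0 under repeated in-shuffles:
0 → 1 → 3 → 7 → 0
It first returns after 4 in-shuffles.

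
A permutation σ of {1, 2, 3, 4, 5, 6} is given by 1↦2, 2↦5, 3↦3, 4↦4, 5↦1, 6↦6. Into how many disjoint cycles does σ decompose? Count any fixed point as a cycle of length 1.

4

Cycle decomposition: (1 2 5) (3) (4) (6).
4 cycles.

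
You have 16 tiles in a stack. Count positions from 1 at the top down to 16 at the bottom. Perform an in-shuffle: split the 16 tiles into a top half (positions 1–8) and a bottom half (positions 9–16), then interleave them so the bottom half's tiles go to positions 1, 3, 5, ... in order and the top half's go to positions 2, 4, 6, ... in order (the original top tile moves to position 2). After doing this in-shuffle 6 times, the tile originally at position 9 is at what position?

Track the tile's position through each in-shuffle:
9 → 1 → 2 → 4 → 8 → 16 → 15

15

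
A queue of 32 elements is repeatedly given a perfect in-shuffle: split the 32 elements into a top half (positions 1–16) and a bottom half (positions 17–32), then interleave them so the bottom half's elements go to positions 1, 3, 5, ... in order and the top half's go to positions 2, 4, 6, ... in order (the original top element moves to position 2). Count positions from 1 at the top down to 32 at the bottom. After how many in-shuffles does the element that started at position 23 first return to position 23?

10

Follow position 23 under repeated in-shuffles:
23 → 13 → 26 → 19 → 5 → 10 → 20 → 7 → 14 → 28 → 23
It first returns after 10 in-shuffles.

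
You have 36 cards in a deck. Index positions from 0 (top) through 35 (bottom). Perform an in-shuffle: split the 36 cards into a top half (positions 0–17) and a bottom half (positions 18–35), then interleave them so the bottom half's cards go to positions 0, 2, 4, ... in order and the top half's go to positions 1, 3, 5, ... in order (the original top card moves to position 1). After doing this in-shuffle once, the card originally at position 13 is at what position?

Track the card's position through each in-shuffle:
13 → 27

27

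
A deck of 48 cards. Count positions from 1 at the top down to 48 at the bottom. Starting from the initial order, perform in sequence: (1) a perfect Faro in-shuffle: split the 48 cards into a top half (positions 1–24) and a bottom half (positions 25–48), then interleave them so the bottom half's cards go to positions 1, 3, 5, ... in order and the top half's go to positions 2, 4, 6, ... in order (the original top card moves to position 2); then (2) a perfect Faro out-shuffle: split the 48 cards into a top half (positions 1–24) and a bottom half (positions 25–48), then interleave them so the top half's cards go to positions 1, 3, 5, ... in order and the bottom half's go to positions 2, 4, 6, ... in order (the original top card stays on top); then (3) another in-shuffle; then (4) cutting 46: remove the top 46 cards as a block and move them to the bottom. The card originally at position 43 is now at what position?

Track the card from position 43 forward through each operation:
  after op 1 (in-shuffle): 43 → 37
  after op 2 (out-shuffle): 37 → 26
  after op 3 (in-shuffle): 26 → 3
  after op 4 (cut 46): 3 → 5

5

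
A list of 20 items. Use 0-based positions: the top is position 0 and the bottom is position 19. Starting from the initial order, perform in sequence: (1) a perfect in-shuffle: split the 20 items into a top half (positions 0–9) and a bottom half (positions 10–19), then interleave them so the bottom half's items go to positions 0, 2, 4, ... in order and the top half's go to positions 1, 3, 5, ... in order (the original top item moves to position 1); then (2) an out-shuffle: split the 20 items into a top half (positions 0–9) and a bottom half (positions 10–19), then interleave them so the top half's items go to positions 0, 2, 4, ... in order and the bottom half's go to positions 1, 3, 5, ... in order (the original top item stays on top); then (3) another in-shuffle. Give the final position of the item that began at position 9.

Track the item from position 9 forward through each operation:
  after op 1 (in-shuffle): 9 → 19
  after op 2 (out-shuffle): 19 → 19
  after op 3 (in-shuffle): 19 → 18

18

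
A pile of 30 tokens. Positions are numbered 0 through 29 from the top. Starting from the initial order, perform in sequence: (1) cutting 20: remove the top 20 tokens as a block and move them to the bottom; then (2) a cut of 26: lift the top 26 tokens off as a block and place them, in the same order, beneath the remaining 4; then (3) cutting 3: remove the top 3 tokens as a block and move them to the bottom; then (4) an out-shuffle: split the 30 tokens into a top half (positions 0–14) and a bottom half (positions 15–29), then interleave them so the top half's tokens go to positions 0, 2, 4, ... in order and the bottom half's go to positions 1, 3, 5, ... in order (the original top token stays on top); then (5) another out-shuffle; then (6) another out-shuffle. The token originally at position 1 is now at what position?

9

Track the token from position 1 forward through each operation:
  after op 1 (cut 20): 1 → 11
  after op 2 (cut 26): 11 → 15
  after op 3 (cut 3): 15 → 12
  after op 4 (out-shuffle): 12 → 24
  after op 5 (out-shuffle): 24 → 19
  after op 6 (out-shuffle): 19 → 9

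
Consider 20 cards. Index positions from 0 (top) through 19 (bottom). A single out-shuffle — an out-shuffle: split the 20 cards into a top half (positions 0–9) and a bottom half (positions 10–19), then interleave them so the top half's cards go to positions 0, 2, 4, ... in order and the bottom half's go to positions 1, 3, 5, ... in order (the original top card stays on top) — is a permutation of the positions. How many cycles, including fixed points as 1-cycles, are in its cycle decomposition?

3

Trace each unvisited position around until it returns:
(0) (1 2 4 8 16 13 ... len 18) (19)
3 cycles in total.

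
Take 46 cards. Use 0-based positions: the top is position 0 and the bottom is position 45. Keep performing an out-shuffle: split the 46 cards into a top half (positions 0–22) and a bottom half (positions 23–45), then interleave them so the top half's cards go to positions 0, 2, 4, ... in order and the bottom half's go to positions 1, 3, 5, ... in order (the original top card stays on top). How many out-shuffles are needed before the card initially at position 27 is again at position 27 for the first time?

4

Follow position 27 under repeated out-shuffles:
27 → 9 → 18 → 36 → 27
It first returns after 4 out-shuffles.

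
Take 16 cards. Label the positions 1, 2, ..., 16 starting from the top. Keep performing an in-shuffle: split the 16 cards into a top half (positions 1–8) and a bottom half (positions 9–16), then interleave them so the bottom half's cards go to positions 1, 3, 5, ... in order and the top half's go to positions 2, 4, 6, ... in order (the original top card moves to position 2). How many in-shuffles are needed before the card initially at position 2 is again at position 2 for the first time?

Follow position 2 under repeated in-shuffles:
2 → 4 → 8 → 16 → 15 → 13 → 9 → 1 → 2
It first returns after 8 in-shuffles.

8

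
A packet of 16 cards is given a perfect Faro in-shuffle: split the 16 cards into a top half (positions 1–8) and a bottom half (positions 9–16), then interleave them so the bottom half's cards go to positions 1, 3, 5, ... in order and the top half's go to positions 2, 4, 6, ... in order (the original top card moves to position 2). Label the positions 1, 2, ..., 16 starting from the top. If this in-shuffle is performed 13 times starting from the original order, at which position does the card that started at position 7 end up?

3

Track position through each in-shuffle: 7 → 14 → 11 → 5 → 10 → ... (continuing for 13 shuffles total) → 3.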